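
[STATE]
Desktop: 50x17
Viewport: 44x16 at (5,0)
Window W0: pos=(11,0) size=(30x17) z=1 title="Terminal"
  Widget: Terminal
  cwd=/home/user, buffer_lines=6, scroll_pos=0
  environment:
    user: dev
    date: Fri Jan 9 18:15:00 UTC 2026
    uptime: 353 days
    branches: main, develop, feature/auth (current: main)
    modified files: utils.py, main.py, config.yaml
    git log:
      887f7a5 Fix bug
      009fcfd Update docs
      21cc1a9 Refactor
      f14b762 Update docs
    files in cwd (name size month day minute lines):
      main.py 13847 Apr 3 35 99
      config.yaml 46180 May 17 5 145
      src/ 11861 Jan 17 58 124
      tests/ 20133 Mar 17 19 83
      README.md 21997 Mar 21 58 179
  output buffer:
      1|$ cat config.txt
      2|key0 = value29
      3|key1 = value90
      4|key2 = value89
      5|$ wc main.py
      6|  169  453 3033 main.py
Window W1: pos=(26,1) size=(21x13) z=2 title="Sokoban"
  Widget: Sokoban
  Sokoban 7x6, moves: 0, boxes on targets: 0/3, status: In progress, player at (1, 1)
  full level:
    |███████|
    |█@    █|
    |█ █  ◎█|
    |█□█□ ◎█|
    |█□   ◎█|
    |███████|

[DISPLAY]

      ┏━━━━━━━━━━━━━━━━━━━━━━━━━━━━┓        
      ┃ Terminal     ┏━━━━━━━━━━━━━━━━━━━┓  
      ┠──────────────┃ Sokoban           ┃  
      ┃$ cat config.t┠───────────────────┨  
      ┃key0 = value29┃███████            ┃  
      ┃key1 = value90┃█@    █            ┃  
      ┃key2 = value89┃█ █  ◎█            ┃  
      ┃$ wc main.py  ┃█□█□ ◎█            ┃  
      ┃  169  453 303┃█□   ◎█            ┃  
      ┃$ █           ┃███████            ┃  
      ┃              ┃Moves: 0  0/3      ┃  
      ┃              ┃                   ┃  
      ┃              ┃                   ┃  
      ┃              ┗━━━━━━━━━━━━━━━━━━━┛  
      ┃                            ┃        
      ┃                            ┃        


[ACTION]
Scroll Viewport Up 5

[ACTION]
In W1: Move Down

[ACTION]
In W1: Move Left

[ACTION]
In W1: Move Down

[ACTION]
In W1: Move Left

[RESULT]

      ┏━━━━━━━━━━━━━━━━━━━━━━━━━━━━┓        
      ┃ Terminal     ┏━━━━━━━━━━━━━━━━━━━┓  
      ┠──────────────┃ Sokoban           ┃  
      ┃$ cat config.t┠───────────────────┨  
      ┃key0 = value29┃███████            ┃  
      ┃key1 = value90┃█     █            ┃  
      ┃key2 = value89┃█@█  ◎█            ┃  
      ┃$ wc main.py  ┃█□█□ ◎█            ┃  
      ┃  169  453 303┃█□   ◎█            ┃  
      ┃$ █           ┃███████            ┃  
      ┃              ┃Moves: 1  0/3      ┃  
      ┃              ┃                   ┃  
      ┃              ┃                   ┃  
      ┃              ┗━━━━━━━━━━━━━━━━━━━┛  
      ┃                            ┃        
      ┃                            ┃        


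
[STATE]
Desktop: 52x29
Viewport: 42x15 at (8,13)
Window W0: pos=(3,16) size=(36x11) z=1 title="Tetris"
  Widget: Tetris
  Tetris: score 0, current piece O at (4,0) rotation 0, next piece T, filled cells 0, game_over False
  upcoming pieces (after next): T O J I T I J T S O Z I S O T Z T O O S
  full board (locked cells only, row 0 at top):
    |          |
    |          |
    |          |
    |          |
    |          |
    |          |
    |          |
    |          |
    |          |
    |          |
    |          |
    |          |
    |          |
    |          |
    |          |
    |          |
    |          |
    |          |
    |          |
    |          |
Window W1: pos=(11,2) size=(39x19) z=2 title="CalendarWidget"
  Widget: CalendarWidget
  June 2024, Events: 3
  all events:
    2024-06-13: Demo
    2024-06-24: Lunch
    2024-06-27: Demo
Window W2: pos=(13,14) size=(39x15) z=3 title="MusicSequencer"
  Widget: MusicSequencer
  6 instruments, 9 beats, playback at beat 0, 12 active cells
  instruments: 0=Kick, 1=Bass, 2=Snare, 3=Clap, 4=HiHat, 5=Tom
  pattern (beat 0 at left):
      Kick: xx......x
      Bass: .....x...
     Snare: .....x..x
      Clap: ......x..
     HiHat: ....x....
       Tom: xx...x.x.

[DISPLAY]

   ┃                                     ┃
   ┃ ┏━━━━━━━━━━━━━━━━━━━━━━━━━━━━━━━━━━━━
   ┃ ┃ MusicSequencer                     
━━━┃ ┠────────────────────────────────────
ris┃ ┃      ▼12345678                     
───┃ ┃  Kick██······█                     
   ┃ ┃  Bass·····█···                     
   ┗━┃ Snare·····█··█                     
     ┃  Clap······█··                     
     ┃ HiHat····█····                     
     ┃   Tom██···█·█·                     
     ┃                                    
     ┃                                    
━━━━━┃                                    
     ┃                                    


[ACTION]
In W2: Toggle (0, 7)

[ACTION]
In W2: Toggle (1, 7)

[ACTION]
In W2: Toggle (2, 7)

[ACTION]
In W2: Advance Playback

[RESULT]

   ┃                                     ┃
   ┃ ┏━━━━━━━━━━━━━━━━━━━━━━━━━━━━━━━━━━━━
   ┃ ┃ MusicSequencer                     
━━━┃ ┠────────────────────────────────────
ris┃ ┃      0▼2345678                     
───┃ ┃  Kick██·····██                     
   ┃ ┃  Bass·····█·█·                     
   ┗━┃ Snare·····█·██                     
     ┃  Clap······█··                     
     ┃ HiHat····█····                     
     ┃   Tom██···█·█·                     
     ┃                                    
     ┃                                    
━━━━━┃                                    
     ┃                                    


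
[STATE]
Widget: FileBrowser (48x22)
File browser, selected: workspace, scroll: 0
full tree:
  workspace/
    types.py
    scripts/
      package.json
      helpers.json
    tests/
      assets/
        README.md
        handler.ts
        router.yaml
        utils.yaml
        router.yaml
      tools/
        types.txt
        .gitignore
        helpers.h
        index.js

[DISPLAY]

> [-] workspace/                                
    types.py                                    
    [+] scripts/                                
    [+] tests/                                  
                                                
                                                
                                                
                                                
                                                
                                                
                                                
                                                
                                                
                                                
                                                
                                                
                                                
                                                
                                                
                                                
                                                
                                                


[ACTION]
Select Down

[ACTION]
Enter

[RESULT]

  [-] workspace/                                
  > types.py                                    
    [+] scripts/                                
    [+] tests/                                  
                                                
                                                
                                                
                                                
                                                
                                                
                                                
                                                
                                                
                                                
                                                
                                                
                                                
                                                
                                                
                                                
                                                
                                                


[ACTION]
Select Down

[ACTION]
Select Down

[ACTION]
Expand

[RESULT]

  [-] workspace/                                
    types.py                                    
    [+] scripts/                                
  > [-] tests/                                  
      [+] assets/                               
      [+] tools/                                
                                                
                                                
                                                
                                                
                                                
                                                
                                                
                                                
                                                
                                                
                                                
                                                
                                                
                                                
                                                
                                                


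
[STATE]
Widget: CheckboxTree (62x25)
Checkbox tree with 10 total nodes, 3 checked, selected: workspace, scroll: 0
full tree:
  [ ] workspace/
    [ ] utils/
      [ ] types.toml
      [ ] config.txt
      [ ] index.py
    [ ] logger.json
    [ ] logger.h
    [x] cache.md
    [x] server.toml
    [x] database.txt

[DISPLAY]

>[-] workspace/                                               
   [ ] utils/                                                 
     [ ] types.toml                                           
     [ ] config.txt                                           
     [ ] index.py                                             
   [ ] logger.json                                            
   [ ] logger.h                                               
   [x] cache.md                                               
   [x] server.toml                                            
   [x] database.txt                                           
                                                              
                                                              
                                                              
                                                              
                                                              
                                                              
                                                              
                                                              
                                                              
                                                              
                                                              
                                                              
                                                              
                                                              
                                                              


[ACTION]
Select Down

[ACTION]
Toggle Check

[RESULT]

 [-] workspace/                                               
>  [x] utils/                                                 
     [x] types.toml                                           
     [x] config.txt                                           
     [x] index.py                                             
   [ ] logger.json                                            
   [ ] logger.h                                               
   [x] cache.md                                               
   [x] server.toml                                            
   [x] database.txt                                           
                                                              
                                                              
                                                              
                                                              
                                                              
                                                              
                                                              
                                                              
                                                              
                                                              
                                                              
                                                              
                                                              
                                                              
                                                              


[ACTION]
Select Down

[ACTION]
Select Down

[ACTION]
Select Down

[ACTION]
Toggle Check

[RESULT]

 [-] workspace/                                               
   [-] utils/                                                 
     [x] types.toml                                           
     [x] config.txt                                           
>    [ ] index.py                                             
   [ ] logger.json                                            
   [ ] logger.h                                               
   [x] cache.md                                               
   [x] server.toml                                            
   [x] database.txt                                           
                                                              
                                                              
                                                              
                                                              
                                                              
                                                              
                                                              
                                                              
                                                              
                                                              
                                                              
                                                              
                                                              
                                                              
                                                              


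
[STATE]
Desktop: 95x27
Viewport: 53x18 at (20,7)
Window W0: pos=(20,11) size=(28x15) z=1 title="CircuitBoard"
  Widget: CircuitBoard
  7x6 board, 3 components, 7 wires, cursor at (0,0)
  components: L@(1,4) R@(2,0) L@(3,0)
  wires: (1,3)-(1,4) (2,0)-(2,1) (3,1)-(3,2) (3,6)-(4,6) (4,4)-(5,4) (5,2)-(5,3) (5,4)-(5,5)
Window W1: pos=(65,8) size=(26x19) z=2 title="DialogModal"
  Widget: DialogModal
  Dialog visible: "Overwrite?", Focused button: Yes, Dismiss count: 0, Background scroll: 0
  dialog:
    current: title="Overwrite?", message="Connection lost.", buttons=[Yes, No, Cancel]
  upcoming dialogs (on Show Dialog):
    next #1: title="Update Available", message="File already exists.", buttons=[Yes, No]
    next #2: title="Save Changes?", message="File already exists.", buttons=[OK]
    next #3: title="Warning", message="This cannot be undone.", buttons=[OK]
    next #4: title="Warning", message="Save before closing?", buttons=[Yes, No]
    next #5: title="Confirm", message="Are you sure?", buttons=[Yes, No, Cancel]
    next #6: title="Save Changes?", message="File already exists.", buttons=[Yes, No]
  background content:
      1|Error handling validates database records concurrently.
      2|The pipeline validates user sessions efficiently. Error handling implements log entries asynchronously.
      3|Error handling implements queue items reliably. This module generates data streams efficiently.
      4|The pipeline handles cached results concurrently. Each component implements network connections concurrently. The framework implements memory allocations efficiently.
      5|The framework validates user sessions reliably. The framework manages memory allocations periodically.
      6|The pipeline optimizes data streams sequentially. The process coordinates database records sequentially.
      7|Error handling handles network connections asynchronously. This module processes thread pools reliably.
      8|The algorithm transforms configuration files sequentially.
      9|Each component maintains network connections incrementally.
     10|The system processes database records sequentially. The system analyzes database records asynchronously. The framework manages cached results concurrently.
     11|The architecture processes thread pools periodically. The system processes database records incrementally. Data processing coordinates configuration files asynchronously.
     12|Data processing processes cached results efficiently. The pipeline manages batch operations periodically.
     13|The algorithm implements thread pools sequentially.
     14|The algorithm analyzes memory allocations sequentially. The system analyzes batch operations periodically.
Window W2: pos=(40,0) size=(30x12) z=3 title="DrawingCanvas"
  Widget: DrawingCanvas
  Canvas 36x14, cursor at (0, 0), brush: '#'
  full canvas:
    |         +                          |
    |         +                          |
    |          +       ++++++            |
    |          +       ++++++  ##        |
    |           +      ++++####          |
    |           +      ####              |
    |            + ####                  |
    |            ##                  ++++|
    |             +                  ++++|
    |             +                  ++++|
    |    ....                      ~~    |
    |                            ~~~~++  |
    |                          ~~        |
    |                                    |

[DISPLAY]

                    ┃           +      ++++####  ┃   
                    ┃           +      ####      ┃━━━
                    ┃            + ####          ┃log
                    ┃            ##              ┃───
┏━━━━━━━━━━━━━━━━━━━┗━━━━━━━━━━━━━━━━━━━━━━━━━━━━┛r h
┃ CircuitBoard             ┃                 ┃The pip
┠──────────────────────────┨                 ┃Error h
┃   0 1 2 3 4 5 6          ┃                 ┃The pip
┃0  [.]                    ┃                 ┃The fra
┃                          ┃                 ┃Th┌────
┃1               · ─ L     ┃                 ┃Er│    
┃                          ┃                 ┃Th│ Con
┃2   R ─ ·                 ┃                 ┃Ea│[Yes
┃                          ┃                 ┃Th└────
┃3   L   · ─ ·             ┃                 ┃The arc
┃                          ┃                 ┃Data pr
┃4                   ·     ┃                 ┃The alg
┃                    │     ┃                 ┃The alg


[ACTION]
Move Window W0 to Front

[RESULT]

                    ┃           +      ++++####  ┃   
                    ┃           +      ####      ┃━━━
                    ┃            + ####          ┃log
                    ┃            ##              ┃───
┏━━━━━━━━━━━━━━━━━━━━━━━━━━┓━━━━━━━━━━━━━━━━━━━━━┛r h
┃ CircuitBoard             ┃                 ┃The pip
┠──────────────────────────┨                 ┃Error h
┃   0 1 2 3 4 5 6          ┃                 ┃The pip
┃0  [.]                    ┃                 ┃The fra
┃                          ┃                 ┃Th┌────
┃1               · ─ L     ┃                 ┃Er│    
┃                          ┃                 ┃Th│ Con
┃2   R ─ ·                 ┃                 ┃Ea│[Yes
┃                          ┃                 ┃Th└────
┃3   L   · ─ ·             ┃                 ┃The arc
┃                          ┃                 ┃Data pr
┃4                   ·     ┃                 ┃The alg
┃                    │     ┃                 ┃The alg


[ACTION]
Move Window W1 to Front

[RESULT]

                    ┃           +      ++++####  ┃   
                    ┃           +      ####  ┏━━━━━━━
                    ┃            + ####      ┃ Dialog
                    ┃            ##          ┠───────
┏━━━━━━━━━━━━━━━━━━━━━━━━━━┓━━━━━━━━━━━━━━━━━┃Error h
┃ CircuitBoard             ┃                 ┃The pip
┠──────────────────────────┨                 ┃Error h
┃   0 1 2 3 4 5 6          ┃                 ┃The pip
┃0  [.]                    ┃                 ┃The fra
┃                          ┃                 ┃Th┌────
┃1               · ─ L     ┃                 ┃Er│    
┃                          ┃                 ┃Th│ Con
┃2   R ─ ·                 ┃                 ┃Ea│[Yes
┃                          ┃                 ┃Th└────
┃3   L   · ─ ·             ┃                 ┃The arc
┃                          ┃                 ┃Data pr
┃4                   ·     ┃                 ┃The alg
┃                    │     ┃                 ┃The alg


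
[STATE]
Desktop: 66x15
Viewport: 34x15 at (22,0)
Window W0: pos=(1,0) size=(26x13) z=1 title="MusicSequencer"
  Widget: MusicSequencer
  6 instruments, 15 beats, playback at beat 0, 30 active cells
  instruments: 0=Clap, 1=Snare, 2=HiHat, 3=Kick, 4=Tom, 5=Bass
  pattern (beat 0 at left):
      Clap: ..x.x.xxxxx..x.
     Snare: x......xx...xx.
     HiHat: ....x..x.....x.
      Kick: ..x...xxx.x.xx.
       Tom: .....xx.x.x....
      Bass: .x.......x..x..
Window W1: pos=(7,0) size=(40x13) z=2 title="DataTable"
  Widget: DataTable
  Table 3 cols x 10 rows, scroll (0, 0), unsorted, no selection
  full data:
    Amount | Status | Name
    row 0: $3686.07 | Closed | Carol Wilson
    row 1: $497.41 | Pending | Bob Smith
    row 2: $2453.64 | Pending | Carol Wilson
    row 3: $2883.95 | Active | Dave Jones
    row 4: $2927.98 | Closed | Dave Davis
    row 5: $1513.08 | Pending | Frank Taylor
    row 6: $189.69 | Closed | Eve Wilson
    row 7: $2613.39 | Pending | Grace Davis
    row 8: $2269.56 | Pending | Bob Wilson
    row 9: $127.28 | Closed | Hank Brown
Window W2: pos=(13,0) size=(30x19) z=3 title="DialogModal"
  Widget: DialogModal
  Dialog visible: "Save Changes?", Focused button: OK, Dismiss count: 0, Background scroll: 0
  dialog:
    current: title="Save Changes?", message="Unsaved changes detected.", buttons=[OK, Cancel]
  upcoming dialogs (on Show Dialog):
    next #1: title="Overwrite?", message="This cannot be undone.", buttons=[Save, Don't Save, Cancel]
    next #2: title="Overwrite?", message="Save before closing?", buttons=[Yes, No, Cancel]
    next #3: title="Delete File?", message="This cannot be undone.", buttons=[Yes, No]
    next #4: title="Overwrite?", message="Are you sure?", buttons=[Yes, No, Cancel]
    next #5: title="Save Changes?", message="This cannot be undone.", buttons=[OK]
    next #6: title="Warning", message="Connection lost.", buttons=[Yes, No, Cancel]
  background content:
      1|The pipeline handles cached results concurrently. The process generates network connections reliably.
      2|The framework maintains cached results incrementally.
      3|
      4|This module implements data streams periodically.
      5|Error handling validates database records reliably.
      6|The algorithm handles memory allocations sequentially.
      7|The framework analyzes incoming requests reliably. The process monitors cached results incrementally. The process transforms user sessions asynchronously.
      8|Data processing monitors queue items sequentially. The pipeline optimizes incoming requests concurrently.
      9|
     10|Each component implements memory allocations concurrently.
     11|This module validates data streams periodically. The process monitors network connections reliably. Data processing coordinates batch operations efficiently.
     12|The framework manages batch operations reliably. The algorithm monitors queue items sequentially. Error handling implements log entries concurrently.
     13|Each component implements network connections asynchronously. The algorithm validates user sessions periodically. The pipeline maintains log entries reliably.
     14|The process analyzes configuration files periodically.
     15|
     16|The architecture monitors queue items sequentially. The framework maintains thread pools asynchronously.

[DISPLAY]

━━━━━━━━━━━━━━━━━━━━┓━━━┓         
odal                ┃   ┃         
────────────────────┨───┨         
line handles cached ┃   ┃         
ework maintains cach┃   ┃         
                    ┃   ┃         
ule implements data ┃   ┃         
ndling validates dat┃   ┃         
─────────────────┐ry┃   ┃         
ave Changes?     │om┃   ┃         
ed changes detect│ue┃   ┃         
OK]  Cancel      │  ┃   ┃         
─────────────────┘me┃━━━┛         
ule validates data s┃             
ework manages batch ┃             


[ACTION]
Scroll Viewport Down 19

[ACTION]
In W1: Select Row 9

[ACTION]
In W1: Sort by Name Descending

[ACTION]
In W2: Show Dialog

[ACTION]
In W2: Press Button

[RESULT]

━━━━━━━━━━━━━━━━━━━━┓━━━┓         
odal                ┃   ┃         
────────────────────┨───┨         
line handles cached ┃   ┃         
ework maintains cach┃   ┃         
                    ┃   ┃         
ule implements data ┃   ┃         
ndling validates dat┃   ┃         
rithm handles memory┃   ┃         
ework analyzes incom┃   ┃         
cessing monitors que┃   ┃         
                    ┃   ┃         
ponent implements me┃━━━┛         
ule validates data s┃             
ework manages batch ┃             


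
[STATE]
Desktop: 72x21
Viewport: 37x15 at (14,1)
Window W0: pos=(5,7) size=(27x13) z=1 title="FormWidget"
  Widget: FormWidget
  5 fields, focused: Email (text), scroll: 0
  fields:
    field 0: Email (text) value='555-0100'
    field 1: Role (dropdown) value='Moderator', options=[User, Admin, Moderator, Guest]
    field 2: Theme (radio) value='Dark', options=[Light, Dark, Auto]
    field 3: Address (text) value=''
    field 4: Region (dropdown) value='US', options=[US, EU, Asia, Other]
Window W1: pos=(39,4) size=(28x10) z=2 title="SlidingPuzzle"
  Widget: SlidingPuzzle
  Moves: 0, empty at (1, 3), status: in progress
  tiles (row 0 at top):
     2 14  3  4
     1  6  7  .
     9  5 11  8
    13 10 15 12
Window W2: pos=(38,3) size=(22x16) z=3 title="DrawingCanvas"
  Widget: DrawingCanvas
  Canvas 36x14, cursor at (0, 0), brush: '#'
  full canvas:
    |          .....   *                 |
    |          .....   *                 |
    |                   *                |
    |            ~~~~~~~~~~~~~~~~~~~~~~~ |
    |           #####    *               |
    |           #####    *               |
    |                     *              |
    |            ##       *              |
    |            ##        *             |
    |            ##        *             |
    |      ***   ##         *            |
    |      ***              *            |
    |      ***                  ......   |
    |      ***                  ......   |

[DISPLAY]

                                     
                                     
                        ┏━━━━━━━━━━━━
                        ┃ DrawingCanv
                        ┠────────────
                        ┃+         ..
━━━━━━━━━━━━━━━━━┓      ┃          ..
get              ┃      ┃            
─────────────────┨      ┃            
      [555-0100 ]┃      ┃           #
      [Moderato▼]┃      ┃           #
      ( ) Light  ┃      ┃            
s:    [         ]┃      ┃            
:     [US      ▼]┃      ┃            
                 ┃      ┃            


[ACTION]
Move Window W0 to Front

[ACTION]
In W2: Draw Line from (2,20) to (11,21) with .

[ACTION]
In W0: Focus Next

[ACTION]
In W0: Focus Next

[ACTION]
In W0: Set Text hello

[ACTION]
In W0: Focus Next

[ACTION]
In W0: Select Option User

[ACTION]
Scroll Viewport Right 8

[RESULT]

                                     
                                     
                ┏━━━━━━━━━━━━━━━━━━━━
                ┃ DrawingCanvas      
                ┠────────────────────
                ┃+         .....   * 
━━━━━━━━━┓      ┃          .....   * 
         ┃      ┃                   *
─────────┨      ┃            ~~~~~~~~
55-0100 ]┃      ┃           #####    
oderato▼]┃      ┃           #####    
) Light  ┃      ┃                    
        ]┃      ┃            ##      
S      ▼]┃      ┃            ##      
         ┃      ┃            ##      


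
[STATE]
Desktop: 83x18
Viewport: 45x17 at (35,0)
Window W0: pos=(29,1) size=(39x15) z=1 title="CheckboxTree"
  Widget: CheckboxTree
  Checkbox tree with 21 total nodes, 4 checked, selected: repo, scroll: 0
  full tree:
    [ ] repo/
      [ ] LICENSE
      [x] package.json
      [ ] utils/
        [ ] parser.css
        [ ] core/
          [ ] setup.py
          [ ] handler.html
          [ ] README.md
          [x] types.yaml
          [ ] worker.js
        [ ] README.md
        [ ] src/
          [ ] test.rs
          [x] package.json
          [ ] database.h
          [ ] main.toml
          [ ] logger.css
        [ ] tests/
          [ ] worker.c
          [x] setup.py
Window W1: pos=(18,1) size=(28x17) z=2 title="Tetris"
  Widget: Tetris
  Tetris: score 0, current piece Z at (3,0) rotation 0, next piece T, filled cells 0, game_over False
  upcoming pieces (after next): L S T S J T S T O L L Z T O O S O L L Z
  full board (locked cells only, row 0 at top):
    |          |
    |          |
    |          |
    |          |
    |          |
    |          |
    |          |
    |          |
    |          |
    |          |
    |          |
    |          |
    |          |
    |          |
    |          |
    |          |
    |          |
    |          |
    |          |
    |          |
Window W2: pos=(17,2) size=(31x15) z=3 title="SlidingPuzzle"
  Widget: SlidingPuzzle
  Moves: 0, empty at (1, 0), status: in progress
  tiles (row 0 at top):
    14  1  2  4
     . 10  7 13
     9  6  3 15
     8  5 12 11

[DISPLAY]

                                             
━━━━━━━━━━┓━━━━━━━━━━━━━━━━━━━━━┓            
━━━━━━━━━━━━┓                   ┃            
            ┃───────────────────┨            
────────────┨                   ┃            
───┐        ┃                   ┃            
 4 │        ┃n                  ┃            
───┤        ┃                   ┃            
13 │        ┃s                  ┃            
───┤        ┃                   ┃            
15 │        ┃y                  ┃            
───┤        ┃.html              ┃            
11 │        ┃md                 ┃            
───┘        ┃aml                ┃            
            ┃js                 ┃            
            ┃━━━━━━━━━━━━━━━━━━━┛            
━━━━━━━━━━━━┛                                


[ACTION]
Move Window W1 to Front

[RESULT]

                                             
━━━━━━━━━━┓━━━━━━━━━━━━━━━━━━━━━┓            
          ┃━┓                   ┃            
──────────┨ ┃───────────────────┨            
          ┃─┨                   ┃            
          ┃ ┃                   ┃            
          ┃ ┃n                  ┃            
          ┃ ┃                   ┃            
          ┃ ┃s                  ┃            
          ┃ ┃                   ┃            
:         ┃ ┃y                  ┃            
          ┃ ┃.html              ┃            
          ┃ ┃md                 ┃            
          ┃ ┃aml                ┃            
          ┃ ┃js                 ┃            
          ┃ ┃━━━━━━━━━━━━━━━━━━━┛            
          ┃━┛                                


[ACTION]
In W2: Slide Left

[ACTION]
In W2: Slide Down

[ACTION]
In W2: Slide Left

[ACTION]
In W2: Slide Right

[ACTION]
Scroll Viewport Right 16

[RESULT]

                                             
━━━━━━━┓━━━━━━━━━━━━━━━━━━━━━┓               
       ┃━┓                   ┃               
───────┨ ┃───────────────────┨               
       ┃─┨                   ┃               
       ┃ ┃                   ┃               
       ┃ ┃n                  ┃               
       ┃ ┃                   ┃               
       ┃ ┃s                  ┃               
       ┃ ┃                   ┃               
       ┃ ┃y                  ┃               
       ┃ ┃.html              ┃               
       ┃ ┃md                 ┃               
       ┃ ┃aml                ┃               
       ┃ ┃js                 ┃               
       ┃ ┃━━━━━━━━━━━━━━━━━━━┛               
       ┃━┛                                   


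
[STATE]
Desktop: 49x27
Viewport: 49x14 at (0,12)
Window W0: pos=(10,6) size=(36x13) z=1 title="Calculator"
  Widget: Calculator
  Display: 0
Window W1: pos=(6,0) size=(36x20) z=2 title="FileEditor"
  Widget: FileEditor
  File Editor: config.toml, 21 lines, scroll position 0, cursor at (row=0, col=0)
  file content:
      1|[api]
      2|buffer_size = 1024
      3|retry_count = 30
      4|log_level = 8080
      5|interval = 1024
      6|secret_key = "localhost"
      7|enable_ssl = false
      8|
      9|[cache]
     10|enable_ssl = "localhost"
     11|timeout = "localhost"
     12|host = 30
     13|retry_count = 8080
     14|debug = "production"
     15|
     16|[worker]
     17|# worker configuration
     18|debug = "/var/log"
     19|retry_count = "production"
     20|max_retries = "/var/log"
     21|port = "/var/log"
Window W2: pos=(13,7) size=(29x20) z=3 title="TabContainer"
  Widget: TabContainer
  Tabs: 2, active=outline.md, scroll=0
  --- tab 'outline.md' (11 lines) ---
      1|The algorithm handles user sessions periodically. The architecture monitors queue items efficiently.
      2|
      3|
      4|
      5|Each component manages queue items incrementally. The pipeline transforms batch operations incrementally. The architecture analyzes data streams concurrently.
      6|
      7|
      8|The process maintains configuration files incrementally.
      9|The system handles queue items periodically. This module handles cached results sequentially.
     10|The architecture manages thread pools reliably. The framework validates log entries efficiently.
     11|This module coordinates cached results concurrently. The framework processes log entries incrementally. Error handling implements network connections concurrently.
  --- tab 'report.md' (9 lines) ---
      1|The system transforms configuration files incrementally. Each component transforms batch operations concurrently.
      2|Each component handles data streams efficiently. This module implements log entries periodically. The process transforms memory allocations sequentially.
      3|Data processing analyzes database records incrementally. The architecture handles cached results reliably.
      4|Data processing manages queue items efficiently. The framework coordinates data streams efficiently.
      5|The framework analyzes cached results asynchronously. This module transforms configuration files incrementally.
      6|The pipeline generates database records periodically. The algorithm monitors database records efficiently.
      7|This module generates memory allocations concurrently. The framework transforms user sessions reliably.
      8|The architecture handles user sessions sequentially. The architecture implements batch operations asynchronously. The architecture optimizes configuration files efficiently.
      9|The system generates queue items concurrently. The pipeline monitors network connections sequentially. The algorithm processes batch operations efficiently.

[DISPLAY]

      ┃enable┃The algorithm handles user ┃   ┃   
      ┃timeou┃                           ┃   ┃   
      ┃host =┃                           ┃   ┃   
      ┃retry_┃                           ┃   ┃   
      ┃debug ┃Each component manages queu┃   ┃   
      ┃      ┃                           ┃   ┃   
      ┃[worke┃                           ┃━━━┛   
      ┗━━━━━━┃The process maintains confi┃       
             ┃The system handles queue it┃       
             ┃The architecture manages th┃       
             ┃This module coordinates cac┃       
             ┃                           ┃       
             ┃                           ┃       
             ┃                           ┃       


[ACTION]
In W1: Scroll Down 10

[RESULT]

      ┃      ┃The algorithm handles user ┃   ┃   
      ┃[worke┃                           ┃   ┃   
      ┃# work┃                           ┃   ┃   
      ┃debug ┃                           ┃   ┃   
      ┃retry_┃Each component manages queu┃   ┃   
      ┃max_re┃                           ┃   ┃   
      ┃port =┃                           ┃━━━┛   
      ┗━━━━━━┃The process maintains confi┃       
             ┃The system handles queue it┃       
             ┃The architecture manages th┃       
             ┃This module coordinates cac┃       
             ┃                           ┃       
             ┃                           ┃       
             ┃                           ┃       


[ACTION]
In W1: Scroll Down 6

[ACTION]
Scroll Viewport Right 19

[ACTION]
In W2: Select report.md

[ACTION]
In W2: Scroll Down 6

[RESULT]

      ┃      ┃This module generates memor┃   ┃   
      ┃[worke┃The architecture handles us┃   ┃   
      ┃# work┃The system generates queue ┃   ┃   
      ┃debug ┃                           ┃   ┃   
      ┃retry_┃                           ┃   ┃   
      ┃max_re┃                           ┃   ┃   
      ┃port =┃                           ┃━━━┛   
      ┗━━━━━━┃                           ┃       
             ┃                           ┃       
             ┃                           ┃       
             ┃                           ┃       
             ┃                           ┃       
             ┃                           ┃       
             ┃                           ┃       
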